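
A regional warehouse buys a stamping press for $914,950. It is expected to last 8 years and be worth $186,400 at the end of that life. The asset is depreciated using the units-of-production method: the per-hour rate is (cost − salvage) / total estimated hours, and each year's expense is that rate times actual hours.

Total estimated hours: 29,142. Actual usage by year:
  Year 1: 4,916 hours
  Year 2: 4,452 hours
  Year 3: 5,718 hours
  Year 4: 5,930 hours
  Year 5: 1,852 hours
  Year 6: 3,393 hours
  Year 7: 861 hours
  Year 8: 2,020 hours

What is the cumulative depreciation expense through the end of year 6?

$656,525

Depreciable base = $914,950 − $186,400 = $728,550.
Rate = $728,550 / 29,142 hours = $25 per hour.
Year 1: 4,916 × $25 = $122,900. Book value $792,050.
Year 2: 4,452 × $25 = $111,300. Book value $680,750.
Year 3: 5,718 × $25 = $142,950. Book value $537,800.
Year 4: 5,930 × $25 = $148,250. Book value $389,550.
Year 5: 1,852 × $25 = $46,300. Book value $343,250.
Year 6: 3,393 × $25 = $84,825. Book value $258,425.
Accumulated through year 6 = $914,950 − $258,425 = $656,525.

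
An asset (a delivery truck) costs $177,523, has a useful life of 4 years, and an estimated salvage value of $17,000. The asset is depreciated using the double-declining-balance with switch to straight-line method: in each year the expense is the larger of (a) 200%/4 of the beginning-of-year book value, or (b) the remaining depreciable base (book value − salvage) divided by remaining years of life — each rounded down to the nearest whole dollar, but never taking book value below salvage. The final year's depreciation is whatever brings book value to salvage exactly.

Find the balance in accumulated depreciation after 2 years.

$133,142

Depreciable base = $177,523 − $17,000 = $160,523.
Year 1: DB = ⌊$177,523 × 200%/4⌋ = $88,761; SL = ⌊$160,523/4⌋ = $40,130 → take DB $88,761. Book value $88,762.
Year 2: DB = ⌊$88,762 × 200%/4⌋ = $44,381; SL = ⌊$71,762/3⌋ = $23,920 → take DB $44,381. Book value $44,381.
Accumulated through year 2 = $177,523 − $44,381 = $133,142.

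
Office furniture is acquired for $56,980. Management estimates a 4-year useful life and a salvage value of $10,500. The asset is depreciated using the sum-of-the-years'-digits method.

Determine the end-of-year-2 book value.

Depreciable base = $56,980 − $10,500 = $46,480.
Sum of the years' digits = 4+3+2+1 = 10.
Year 1: $46,480 × 4/10 = $18,592. Book value $38,388.
Year 2: $46,480 × 3/10 = $13,944. Book value $24,444.

$24,444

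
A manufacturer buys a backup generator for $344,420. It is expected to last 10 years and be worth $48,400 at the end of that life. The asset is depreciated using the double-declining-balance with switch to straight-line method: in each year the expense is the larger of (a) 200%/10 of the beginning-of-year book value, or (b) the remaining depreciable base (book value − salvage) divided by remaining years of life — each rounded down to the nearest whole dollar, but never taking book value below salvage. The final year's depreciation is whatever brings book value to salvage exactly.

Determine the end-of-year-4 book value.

Depreciable base = $344,420 − $48,400 = $296,020.
Year 1: DB = ⌊$344,420 × 200%/10⌋ = $68,884; SL = ⌊$296,020/10⌋ = $29,602 → take DB $68,884. Book value $275,536.
Year 2: DB = ⌊$275,536 × 200%/10⌋ = $55,107; SL = ⌊$227,136/9⌋ = $25,237 → take DB $55,107. Book value $220,429.
Year 3: DB = ⌊$220,429 × 200%/10⌋ = $44,085; SL = ⌊$172,029/8⌋ = $21,503 → take DB $44,085. Book value $176,344.
Year 4: DB = ⌊$176,344 × 200%/10⌋ = $35,268; SL = ⌊$127,944/7⌋ = $18,277 → take DB $35,268. Book value $141,076.

$141,076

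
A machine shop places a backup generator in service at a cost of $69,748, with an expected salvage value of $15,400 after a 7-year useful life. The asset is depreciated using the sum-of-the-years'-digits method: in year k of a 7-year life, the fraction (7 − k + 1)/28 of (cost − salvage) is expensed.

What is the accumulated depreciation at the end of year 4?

$42,702

Depreciable base = $69,748 − $15,400 = $54,348.
Sum of the years' digits = 7+6+5+4+3+2+1 = 28.
Year 1: $54,348 × 7/28 = $13,587. Book value $56,161.
Year 2: $54,348 × 6/28 = $11,646. Book value $44,515.
Year 3: $54,348 × 5/28 = $9,705. Book value $34,810.
Year 4: $54,348 × 4/28 = $7,764. Book value $27,046.
Accumulated through year 4 = $69,748 − $27,046 = $42,702.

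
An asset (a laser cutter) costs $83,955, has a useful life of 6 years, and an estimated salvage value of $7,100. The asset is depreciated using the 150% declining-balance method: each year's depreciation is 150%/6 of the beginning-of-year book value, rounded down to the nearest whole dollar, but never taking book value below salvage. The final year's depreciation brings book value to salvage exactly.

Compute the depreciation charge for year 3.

Depreciable base = $83,955 − $7,100 = $76,855.
Year 1: ⌊$83,955 × 150%/6⌋ = $20,988. Book value $62,967.
Year 2: ⌊$62,967 × 150%/6⌋ = $15,741. Book value $47,226.
Year 3: ⌊$47,226 × 150%/6⌋ = $11,806. Book value $35,420.

$11,806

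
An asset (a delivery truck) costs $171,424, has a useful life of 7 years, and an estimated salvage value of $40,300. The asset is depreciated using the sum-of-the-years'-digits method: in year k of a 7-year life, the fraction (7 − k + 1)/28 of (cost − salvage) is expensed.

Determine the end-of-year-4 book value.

Depreciable base = $171,424 − $40,300 = $131,124.
Sum of the years' digits = 7+6+5+4+3+2+1 = 28.
Year 1: $131,124 × 7/28 = $32,781. Book value $138,643.
Year 2: $131,124 × 6/28 = $28,098. Book value $110,545.
Year 3: $131,124 × 5/28 = $23,415. Book value $87,130.
Year 4: $131,124 × 4/28 = $18,732. Book value $68,398.

$68,398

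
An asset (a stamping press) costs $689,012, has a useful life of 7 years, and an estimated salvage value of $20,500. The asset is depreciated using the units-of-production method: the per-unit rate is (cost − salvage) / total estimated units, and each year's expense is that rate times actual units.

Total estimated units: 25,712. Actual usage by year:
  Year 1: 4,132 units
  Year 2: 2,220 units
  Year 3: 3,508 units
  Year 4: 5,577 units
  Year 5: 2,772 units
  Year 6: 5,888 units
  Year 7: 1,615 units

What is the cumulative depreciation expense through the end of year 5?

Depreciable base = $689,012 − $20,500 = $668,512.
Rate = $668,512 / 25,712 units = $26 per unit.
Year 1: 4,132 × $26 = $107,432. Book value $581,580.
Year 2: 2,220 × $26 = $57,720. Book value $523,860.
Year 3: 3,508 × $26 = $91,208. Book value $432,652.
Year 4: 5,577 × $26 = $145,002. Book value $287,650.
Year 5: 2,772 × $26 = $72,072. Book value $215,578.
Accumulated through year 5 = $689,012 − $215,578 = $473,434.

$473,434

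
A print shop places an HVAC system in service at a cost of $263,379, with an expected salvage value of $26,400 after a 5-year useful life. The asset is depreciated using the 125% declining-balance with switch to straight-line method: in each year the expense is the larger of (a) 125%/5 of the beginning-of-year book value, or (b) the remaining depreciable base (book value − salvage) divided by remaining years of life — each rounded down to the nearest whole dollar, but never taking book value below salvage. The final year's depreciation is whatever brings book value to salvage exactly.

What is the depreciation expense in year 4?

Depreciable base = $263,379 − $26,400 = $236,979.
Year 1: DB = ⌊$263,379 × 125%/5⌋ = $65,844; SL = ⌊$236,979/5⌋ = $47,395 → take DB $65,844. Book value $197,535.
Year 2: DB = ⌊$197,535 × 125%/5⌋ = $49,383; SL = ⌊$171,135/4⌋ = $42,783 → take DB $49,383. Book value $148,152.
Year 3: DB = ⌊$148,152 × 125%/5⌋ = $37,038; SL = ⌊$121,752/3⌋ = $40,584 → take SL $40,584. Book value $107,568.
Year 4: DB = ⌊$107,568 × 125%/5⌋ = $26,892; SL = ⌊$81,168/2⌋ = $40,584 → take SL $40,584. Book value $66,984.

$40,584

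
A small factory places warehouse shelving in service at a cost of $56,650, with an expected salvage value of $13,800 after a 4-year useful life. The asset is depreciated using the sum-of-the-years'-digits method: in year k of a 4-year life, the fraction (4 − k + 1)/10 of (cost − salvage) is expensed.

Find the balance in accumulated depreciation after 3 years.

$38,565

Depreciable base = $56,650 − $13,800 = $42,850.
Sum of the years' digits = 4+3+2+1 = 10.
Year 1: $42,850 × 4/10 = $17,140. Book value $39,510.
Year 2: $42,850 × 3/10 = $12,855. Book value $26,655.
Year 3: $42,850 × 2/10 = $8,570. Book value $18,085.
Accumulated through year 3 = $56,650 − $18,085 = $38,565.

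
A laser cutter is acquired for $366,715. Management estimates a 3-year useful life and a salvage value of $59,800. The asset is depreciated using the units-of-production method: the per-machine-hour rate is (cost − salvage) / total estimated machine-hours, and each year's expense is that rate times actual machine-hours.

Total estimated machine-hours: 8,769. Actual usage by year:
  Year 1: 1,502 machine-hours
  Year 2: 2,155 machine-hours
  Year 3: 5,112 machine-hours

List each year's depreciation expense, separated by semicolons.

Depreciable base = $366,715 − $59,800 = $306,915.
Rate = $306,915 / 8,769 machine-hours = $35 per machine-hour.
Year 1: 1,502 × $35 = $52,570. Book value $314,145.
Year 2: 2,155 × $35 = $75,425. Book value $238,720.
Year 3: 5,112 × $35 = $178,920. Book value $59,800.

$52,570; $75,425; $178,920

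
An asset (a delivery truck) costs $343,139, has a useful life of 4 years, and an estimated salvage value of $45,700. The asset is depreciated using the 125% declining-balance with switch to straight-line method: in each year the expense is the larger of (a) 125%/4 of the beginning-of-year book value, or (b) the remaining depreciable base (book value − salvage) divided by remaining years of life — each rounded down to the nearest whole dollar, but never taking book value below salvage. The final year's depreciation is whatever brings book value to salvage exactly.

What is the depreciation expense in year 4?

$58,244

Depreciable base = $343,139 − $45,700 = $297,439.
Year 1: DB = ⌊$343,139 × 125%/4⌋ = $107,230; SL = ⌊$297,439/4⌋ = $74,359 → take DB $107,230. Book value $235,909.
Year 2: DB = ⌊$235,909 × 125%/4⌋ = $73,721; SL = ⌊$190,209/3⌋ = $63,403 → take DB $73,721. Book value $162,188.
Year 3: DB = ⌊$162,188 × 125%/4⌋ = $50,683; SL = ⌊$116,488/2⌋ = $58,244 → take SL $58,244. Book value $103,944.
Year 4 (final): $103,944 − $45,700 = $58,244. Book value $45,700.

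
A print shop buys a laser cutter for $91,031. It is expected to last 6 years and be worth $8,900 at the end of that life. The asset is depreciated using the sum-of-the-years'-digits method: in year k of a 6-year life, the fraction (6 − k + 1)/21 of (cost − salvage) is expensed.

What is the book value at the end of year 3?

Depreciable base = $91,031 − $8,900 = $82,131.
Sum of the years' digits = 6+5+4+3+2+1 = 21.
Year 1: $82,131 × 6/21 = $23,466. Book value $67,565.
Year 2: $82,131 × 5/21 = $19,555. Book value $48,010.
Year 3: $82,131 × 4/21 = $15,644. Book value $32,366.

$32,366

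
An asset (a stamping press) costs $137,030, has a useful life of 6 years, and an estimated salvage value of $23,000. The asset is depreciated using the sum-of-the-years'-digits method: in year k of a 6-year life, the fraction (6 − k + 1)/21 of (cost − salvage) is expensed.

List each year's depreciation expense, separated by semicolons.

Depreciable base = $137,030 − $23,000 = $114,030.
Sum of the years' digits = 6+5+4+3+2+1 = 21.
Year 1: $114,030 × 6/21 = $32,580. Book value $104,450.
Year 2: $114,030 × 5/21 = $27,150. Book value $77,300.
Year 3: $114,030 × 4/21 = $21,720. Book value $55,580.
Year 4: $114,030 × 3/21 = $16,290. Book value $39,290.
Year 5: $114,030 × 2/21 = $10,860. Book value $28,430.
Year 6: $114,030 × 1/21 = $5,430. Book value $23,000.

$32,580; $27,150; $21,720; $16,290; $10,860; $5,430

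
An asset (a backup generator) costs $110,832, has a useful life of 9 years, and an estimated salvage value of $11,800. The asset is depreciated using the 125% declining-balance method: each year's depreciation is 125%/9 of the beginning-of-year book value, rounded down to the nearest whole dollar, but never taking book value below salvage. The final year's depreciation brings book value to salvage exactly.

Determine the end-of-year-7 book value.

Depreciable base = $110,832 − $11,800 = $99,032.
Year 1: ⌊$110,832 × 125%/9⌋ = $15,393. Book value $95,439.
Year 2: ⌊$95,439 × 125%/9⌋ = $13,255. Book value $82,184.
Year 3: ⌊$82,184 × 125%/9⌋ = $11,414. Book value $70,770.
Year 4: ⌊$70,770 × 125%/9⌋ = $9,829. Book value $60,941.
Year 5: ⌊$60,941 × 125%/9⌋ = $8,464. Book value $52,477.
Year 6: ⌊$52,477 × 125%/9⌋ = $7,288. Book value $45,189.
Year 7: ⌊$45,189 × 125%/9⌋ = $6,276. Book value $38,913.

$38,913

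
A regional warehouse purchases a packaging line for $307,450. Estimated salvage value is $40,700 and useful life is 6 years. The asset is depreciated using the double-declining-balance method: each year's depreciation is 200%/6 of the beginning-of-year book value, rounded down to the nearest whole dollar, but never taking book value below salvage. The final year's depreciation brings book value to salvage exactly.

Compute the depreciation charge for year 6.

Depreciable base = $307,450 − $40,700 = $266,750.
Year 1: ⌊$307,450 × 200%/6⌋ = $102,483. Book value $204,967.
Year 2: ⌊$204,967 × 200%/6⌋ = $68,322. Book value $136,645.
Year 3: ⌊$136,645 × 200%/6⌋ = $45,548. Book value $91,097.
Year 4: ⌊$91,097 × 200%/6⌋ = $30,365. Book value $60,732.
Year 5: ⌊$60,732 × 200%/6⌋ = $20,244, capped at $20,032. Book value $40,700.
Year 6 (final): $40,700 − $40,700 = $0. Book value $40,700.

$0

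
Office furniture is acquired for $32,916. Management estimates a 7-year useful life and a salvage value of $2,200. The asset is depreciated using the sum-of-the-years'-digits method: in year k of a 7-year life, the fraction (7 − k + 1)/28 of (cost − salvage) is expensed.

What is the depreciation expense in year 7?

Depreciable base = $32,916 − $2,200 = $30,716.
Sum of the years' digits = 7+6+5+4+3+2+1 = 28.
Year 1: $30,716 × 7/28 = $7,679. Book value $25,237.
Year 2: $30,716 × 6/28 = $6,582. Book value $18,655.
Year 3: $30,716 × 5/28 = $5,485. Book value $13,170.
Year 4: $30,716 × 4/28 = $4,388. Book value $8,782.
Year 5: $30,716 × 3/28 = $3,291. Book value $5,491.
Year 6: $30,716 × 2/28 = $2,194. Book value $3,297.
Year 7: $30,716 × 1/28 = $1,097. Book value $2,200.

$1,097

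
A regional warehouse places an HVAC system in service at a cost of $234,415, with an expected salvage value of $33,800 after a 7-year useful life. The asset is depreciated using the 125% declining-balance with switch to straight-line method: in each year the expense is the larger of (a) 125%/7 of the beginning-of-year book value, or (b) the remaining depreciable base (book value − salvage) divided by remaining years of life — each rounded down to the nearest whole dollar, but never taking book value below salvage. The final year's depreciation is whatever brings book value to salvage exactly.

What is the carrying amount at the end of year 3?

$129,927

Depreciable base = $234,415 − $33,800 = $200,615.
Year 1: DB = ⌊$234,415 × 125%/7⌋ = $41,859; SL = ⌊$200,615/7⌋ = $28,659 → take DB $41,859. Book value $192,556.
Year 2: DB = ⌊$192,556 × 125%/7⌋ = $34,385; SL = ⌊$158,756/6⌋ = $26,459 → take DB $34,385. Book value $158,171.
Year 3: DB = ⌊$158,171 × 125%/7⌋ = $28,244; SL = ⌊$124,371/5⌋ = $24,874 → take DB $28,244. Book value $129,927.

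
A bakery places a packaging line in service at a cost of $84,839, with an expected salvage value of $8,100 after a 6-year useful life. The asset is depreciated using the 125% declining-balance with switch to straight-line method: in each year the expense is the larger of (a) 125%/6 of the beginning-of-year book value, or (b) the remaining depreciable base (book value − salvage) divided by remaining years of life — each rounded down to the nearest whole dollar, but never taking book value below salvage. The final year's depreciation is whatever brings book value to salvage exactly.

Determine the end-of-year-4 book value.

$30,637

Depreciable base = $84,839 − $8,100 = $76,739.
Year 1: DB = ⌊$84,839 × 125%/6⌋ = $17,674; SL = ⌊$76,739/6⌋ = $12,789 → take DB $17,674. Book value $67,165.
Year 2: DB = ⌊$67,165 × 125%/6⌋ = $13,992; SL = ⌊$59,065/5⌋ = $11,813 → take DB $13,992. Book value $53,173.
Year 3: DB = ⌊$53,173 × 125%/6⌋ = $11,077; SL = ⌊$45,073/4⌋ = $11,268 → take SL $11,268. Book value $41,905.
Year 4: DB = ⌊$41,905 × 125%/6⌋ = $8,730; SL = ⌊$33,805/3⌋ = $11,268 → take SL $11,268. Book value $30,637.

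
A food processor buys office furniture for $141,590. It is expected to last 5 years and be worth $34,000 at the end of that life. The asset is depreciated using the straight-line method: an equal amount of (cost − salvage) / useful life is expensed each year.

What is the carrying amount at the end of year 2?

$98,554

Depreciable base = $141,590 − $34,000 = $107,590.
Annual expense = $107,590 / 5 = $21,518.
End of year 1: book value $120,072.
End of year 2: book value $98,554.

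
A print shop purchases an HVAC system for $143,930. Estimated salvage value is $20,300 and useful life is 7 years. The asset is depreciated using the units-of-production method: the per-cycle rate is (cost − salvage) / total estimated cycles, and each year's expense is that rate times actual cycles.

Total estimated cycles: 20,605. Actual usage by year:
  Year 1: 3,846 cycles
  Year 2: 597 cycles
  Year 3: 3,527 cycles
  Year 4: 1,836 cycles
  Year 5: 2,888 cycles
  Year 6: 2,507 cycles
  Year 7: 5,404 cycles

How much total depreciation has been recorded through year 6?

Depreciable base = $143,930 − $20,300 = $123,630.
Rate = $123,630 / 20,605 cycles = $6 per cycle.
Year 1: 3,846 × $6 = $23,076. Book value $120,854.
Year 2: 597 × $6 = $3,582. Book value $117,272.
Year 3: 3,527 × $6 = $21,162. Book value $96,110.
Year 4: 1,836 × $6 = $11,016. Book value $85,094.
Year 5: 2,888 × $6 = $17,328. Book value $67,766.
Year 6: 2,507 × $6 = $15,042. Book value $52,724.
Accumulated through year 6 = $143,930 − $52,724 = $91,206.

$91,206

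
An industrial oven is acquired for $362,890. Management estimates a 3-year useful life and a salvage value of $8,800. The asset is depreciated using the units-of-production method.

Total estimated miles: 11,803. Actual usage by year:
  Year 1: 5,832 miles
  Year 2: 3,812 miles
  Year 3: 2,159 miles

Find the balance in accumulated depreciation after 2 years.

Depreciable base = $362,890 − $8,800 = $354,090.
Rate = $354,090 / 11,803 miles = $30 per mile.
Year 1: 5,832 × $30 = $174,960. Book value $187,930.
Year 2: 3,812 × $30 = $114,360. Book value $73,570.
Accumulated through year 2 = $362,890 − $73,570 = $289,320.

$289,320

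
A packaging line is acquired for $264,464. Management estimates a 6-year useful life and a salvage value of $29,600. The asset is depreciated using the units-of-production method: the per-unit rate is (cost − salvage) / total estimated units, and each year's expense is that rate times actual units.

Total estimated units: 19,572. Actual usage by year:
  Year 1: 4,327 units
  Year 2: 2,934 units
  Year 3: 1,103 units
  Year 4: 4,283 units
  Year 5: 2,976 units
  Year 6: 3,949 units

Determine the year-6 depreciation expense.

Depreciable base = $264,464 − $29,600 = $234,864.
Rate = $234,864 / 19,572 units = $12 per unit.
Year 1: 4,327 × $12 = $51,924. Book value $212,540.
Year 2: 2,934 × $12 = $35,208. Book value $177,332.
Year 3: 1,103 × $12 = $13,236. Book value $164,096.
Year 4: 4,283 × $12 = $51,396. Book value $112,700.
Year 5: 2,976 × $12 = $35,712. Book value $76,988.
Year 6: 3,949 × $12 = $47,388. Book value $29,600.

$47,388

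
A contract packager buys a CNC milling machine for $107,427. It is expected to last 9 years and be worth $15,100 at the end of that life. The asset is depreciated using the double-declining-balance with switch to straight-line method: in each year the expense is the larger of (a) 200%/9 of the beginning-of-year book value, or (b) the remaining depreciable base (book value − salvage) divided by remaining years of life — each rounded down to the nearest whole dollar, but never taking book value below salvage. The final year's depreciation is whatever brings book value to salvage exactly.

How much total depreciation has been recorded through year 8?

$92,327

Depreciable base = $107,427 − $15,100 = $92,327.
Year 1: DB = ⌊$107,427 × 200%/9⌋ = $23,872; SL = ⌊$92,327/9⌋ = $10,258 → take DB $23,872. Book value $83,555.
Year 2: DB = ⌊$83,555 × 200%/9⌋ = $18,567; SL = ⌊$68,455/8⌋ = $8,556 → take DB $18,567. Book value $64,988.
Year 3: DB = ⌊$64,988 × 200%/9⌋ = $14,441; SL = ⌊$49,888/7⌋ = $7,126 → take DB $14,441. Book value $50,547.
Year 4: DB = ⌊$50,547 × 200%/9⌋ = $11,232; SL = ⌊$35,447/6⌋ = $5,907 → take DB $11,232. Book value $39,315.
Year 5: DB = ⌊$39,315 × 200%/9⌋ = $8,736; SL = ⌊$24,215/5⌋ = $4,843 → take DB $8,736. Book value $30,579.
Year 6: DB = ⌊$30,579 × 200%/9⌋ = $6,795; SL = ⌊$15,479/4⌋ = $3,869 → take DB $6,795. Book value $23,784.
Year 7: DB = ⌊$23,784 × 200%/9⌋ = $5,285; SL = ⌊$8,684/3⌋ = $2,894 → take DB $5,285. Book value $18,499.
Year 8: DB = ⌊$18,499 × 200%/9⌋ = $4,110; SL = ⌊$3,399/2⌋ = $1,699 → take DB $4,110, capped at $3,399. Book value $15,100.
Accumulated through year 8 = $107,427 − $15,100 = $92,327.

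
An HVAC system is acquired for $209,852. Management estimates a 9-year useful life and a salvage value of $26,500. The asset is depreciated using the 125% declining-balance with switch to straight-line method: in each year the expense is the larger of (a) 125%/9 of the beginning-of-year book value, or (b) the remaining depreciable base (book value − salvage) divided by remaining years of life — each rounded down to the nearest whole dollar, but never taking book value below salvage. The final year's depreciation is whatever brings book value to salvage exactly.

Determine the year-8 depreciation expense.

$17,777

Depreciable base = $209,852 − $26,500 = $183,352.
Year 1: DB = ⌊$209,852 × 125%/9⌋ = $29,146; SL = ⌊$183,352/9⌋ = $20,372 → take DB $29,146. Book value $180,706.
Year 2: DB = ⌊$180,706 × 125%/9⌋ = $25,098; SL = ⌊$154,206/8⌋ = $19,275 → take DB $25,098. Book value $155,608.
Year 3: DB = ⌊$155,608 × 125%/9⌋ = $21,612; SL = ⌊$129,108/7⌋ = $18,444 → take DB $21,612. Book value $133,996.
Year 4: DB = ⌊$133,996 × 125%/9⌋ = $18,610; SL = ⌊$107,496/6⌋ = $17,916 → take DB $18,610. Book value $115,386.
Year 5: DB = ⌊$115,386 × 125%/9⌋ = $16,025; SL = ⌊$88,886/5⌋ = $17,777 → take SL $17,777. Book value $97,609.
Year 6: DB = ⌊$97,609 × 125%/9⌋ = $13,556; SL = ⌊$71,109/4⌋ = $17,777 → take SL $17,777. Book value $79,832.
Year 7: DB = ⌊$79,832 × 125%/9⌋ = $11,087; SL = ⌊$53,332/3⌋ = $17,777 → take SL $17,777. Book value $62,055.
Year 8: DB = ⌊$62,055 × 125%/9⌋ = $8,618; SL = ⌊$35,555/2⌋ = $17,777 → take SL $17,777. Book value $44,278.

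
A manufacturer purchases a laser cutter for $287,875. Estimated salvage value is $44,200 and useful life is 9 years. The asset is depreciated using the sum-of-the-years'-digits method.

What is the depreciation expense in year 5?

Depreciable base = $287,875 − $44,200 = $243,675.
Sum of the years' digits = 9+8+7+6+5+4+3+2+1 = 45.
Year 1: $243,675 × 9/45 = $48,735. Book value $239,140.
Year 2: $243,675 × 8/45 = $43,320. Book value $195,820.
Year 3: $243,675 × 7/45 = $37,905. Book value $157,915.
Year 4: $243,675 × 6/45 = $32,490. Book value $125,425.
Year 5: $243,675 × 5/45 = $27,075. Book value $98,350.

$27,075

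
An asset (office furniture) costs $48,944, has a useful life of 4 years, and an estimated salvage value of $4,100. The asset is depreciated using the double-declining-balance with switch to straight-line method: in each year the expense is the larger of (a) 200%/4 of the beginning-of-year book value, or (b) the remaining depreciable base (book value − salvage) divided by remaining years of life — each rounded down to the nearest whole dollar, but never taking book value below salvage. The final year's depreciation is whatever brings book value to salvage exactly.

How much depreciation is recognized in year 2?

Depreciable base = $48,944 − $4,100 = $44,844.
Year 1: DB = ⌊$48,944 × 200%/4⌋ = $24,472; SL = ⌊$44,844/4⌋ = $11,211 → take DB $24,472. Book value $24,472.
Year 2: DB = ⌊$24,472 × 200%/4⌋ = $12,236; SL = ⌊$20,372/3⌋ = $6,790 → take DB $12,236. Book value $12,236.

$12,236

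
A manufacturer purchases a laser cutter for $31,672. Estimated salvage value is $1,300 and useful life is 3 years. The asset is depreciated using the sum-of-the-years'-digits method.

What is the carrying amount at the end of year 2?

Depreciable base = $31,672 − $1,300 = $30,372.
Sum of the years' digits = 3+2+1 = 6.
Year 1: $30,372 × 3/6 = $15,186. Book value $16,486.
Year 2: $30,372 × 2/6 = $10,124. Book value $6,362.

$6,362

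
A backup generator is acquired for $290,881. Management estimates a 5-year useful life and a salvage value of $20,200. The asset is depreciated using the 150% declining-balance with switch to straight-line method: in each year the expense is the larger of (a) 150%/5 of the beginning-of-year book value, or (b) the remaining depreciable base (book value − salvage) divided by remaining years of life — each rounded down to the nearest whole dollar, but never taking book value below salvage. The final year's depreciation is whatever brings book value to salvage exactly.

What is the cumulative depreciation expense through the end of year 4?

$230,894

Depreciable base = $290,881 − $20,200 = $270,681.
Year 1: DB = ⌊$290,881 × 150%/5⌋ = $87,264; SL = ⌊$270,681/5⌋ = $54,136 → take DB $87,264. Book value $203,617.
Year 2: DB = ⌊$203,617 × 150%/5⌋ = $61,085; SL = ⌊$183,417/4⌋ = $45,854 → take DB $61,085. Book value $142,532.
Year 3: DB = ⌊$142,532 × 150%/5⌋ = $42,759; SL = ⌊$122,332/3⌋ = $40,777 → take DB $42,759. Book value $99,773.
Year 4: DB = ⌊$99,773 × 150%/5⌋ = $29,931; SL = ⌊$79,573/2⌋ = $39,786 → take SL $39,786. Book value $59,987.
Accumulated through year 4 = $290,881 − $59,987 = $230,894.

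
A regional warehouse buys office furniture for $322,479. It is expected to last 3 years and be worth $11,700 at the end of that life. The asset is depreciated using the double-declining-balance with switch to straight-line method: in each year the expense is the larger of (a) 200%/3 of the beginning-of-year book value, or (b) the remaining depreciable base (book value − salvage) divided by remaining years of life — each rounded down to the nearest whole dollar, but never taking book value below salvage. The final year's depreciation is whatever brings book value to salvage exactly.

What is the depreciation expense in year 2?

$71,662

Depreciable base = $322,479 − $11,700 = $310,779.
Year 1: DB = ⌊$322,479 × 200%/3⌋ = $214,986; SL = ⌊$310,779/3⌋ = $103,593 → take DB $214,986. Book value $107,493.
Year 2: DB = ⌊$107,493 × 200%/3⌋ = $71,662; SL = ⌊$95,793/2⌋ = $47,896 → take DB $71,662. Book value $35,831.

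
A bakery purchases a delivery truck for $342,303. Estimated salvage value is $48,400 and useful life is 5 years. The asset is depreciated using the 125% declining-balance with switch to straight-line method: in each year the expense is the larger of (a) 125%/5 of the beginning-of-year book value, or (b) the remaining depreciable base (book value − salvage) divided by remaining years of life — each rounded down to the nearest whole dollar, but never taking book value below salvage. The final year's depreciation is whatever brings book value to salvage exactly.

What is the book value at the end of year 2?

$192,546

Depreciable base = $342,303 − $48,400 = $293,903.
Year 1: DB = ⌊$342,303 × 125%/5⌋ = $85,575; SL = ⌊$293,903/5⌋ = $58,780 → take DB $85,575. Book value $256,728.
Year 2: DB = ⌊$256,728 × 125%/5⌋ = $64,182; SL = ⌊$208,328/4⌋ = $52,082 → take DB $64,182. Book value $192,546.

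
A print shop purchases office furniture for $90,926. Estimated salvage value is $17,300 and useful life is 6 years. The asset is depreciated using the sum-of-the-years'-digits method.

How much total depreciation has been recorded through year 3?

$52,590

Depreciable base = $90,926 − $17,300 = $73,626.
Sum of the years' digits = 6+5+4+3+2+1 = 21.
Year 1: $73,626 × 6/21 = $21,036. Book value $69,890.
Year 2: $73,626 × 5/21 = $17,530. Book value $52,360.
Year 3: $73,626 × 4/21 = $14,024. Book value $38,336.
Accumulated through year 3 = $90,926 − $38,336 = $52,590.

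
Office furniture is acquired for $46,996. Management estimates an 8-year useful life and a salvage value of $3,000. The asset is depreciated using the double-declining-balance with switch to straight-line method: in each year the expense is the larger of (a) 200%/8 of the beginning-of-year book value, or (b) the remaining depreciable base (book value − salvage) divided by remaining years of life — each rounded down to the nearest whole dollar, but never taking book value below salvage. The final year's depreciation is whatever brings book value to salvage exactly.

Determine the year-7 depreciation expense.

Depreciable base = $46,996 − $3,000 = $43,996.
Year 1: DB = ⌊$46,996 × 200%/8⌋ = $11,749; SL = ⌊$43,996/8⌋ = $5,499 → take DB $11,749. Book value $35,247.
Year 2: DB = ⌊$35,247 × 200%/8⌋ = $8,811; SL = ⌊$32,247/7⌋ = $4,606 → take DB $8,811. Book value $26,436.
Year 3: DB = ⌊$26,436 × 200%/8⌋ = $6,609; SL = ⌊$23,436/6⌋ = $3,906 → take DB $6,609. Book value $19,827.
Year 4: DB = ⌊$19,827 × 200%/8⌋ = $4,956; SL = ⌊$16,827/5⌋ = $3,365 → take DB $4,956. Book value $14,871.
Year 5: DB = ⌊$14,871 × 200%/8⌋ = $3,717; SL = ⌊$11,871/4⌋ = $2,967 → take DB $3,717. Book value $11,154.
Year 6: DB = ⌊$11,154 × 200%/8⌋ = $2,788; SL = ⌊$8,154/3⌋ = $2,718 → take DB $2,788. Book value $8,366.
Year 7: DB = ⌊$8,366 × 200%/8⌋ = $2,091; SL = ⌊$5,366/2⌋ = $2,683 → take SL $2,683. Book value $5,683.

$2,683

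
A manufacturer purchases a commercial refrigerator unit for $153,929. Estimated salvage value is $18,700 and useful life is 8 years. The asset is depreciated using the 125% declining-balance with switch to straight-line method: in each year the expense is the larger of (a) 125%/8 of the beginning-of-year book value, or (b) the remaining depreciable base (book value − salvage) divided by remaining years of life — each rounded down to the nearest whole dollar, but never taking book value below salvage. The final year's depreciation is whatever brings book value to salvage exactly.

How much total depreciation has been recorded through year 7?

$120,476

Depreciable base = $153,929 − $18,700 = $135,229.
Year 1: DB = ⌊$153,929 × 125%/8⌋ = $24,051; SL = ⌊$135,229/8⌋ = $16,903 → take DB $24,051. Book value $129,878.
Year 2: DB = ⌊$129,878 × 125%/8⌋ = $20,293; SL = ⌊$111,178/7⌋ = $15,882 → take DB $20,293. Book value $109,585.
Year 3: DB = ⌊$109,585 × 125%/8⌋ = $17,122; SL = ⌊$90,885/6⌋ = $15,147 → take DB $17,122. Book value $92,463.
Year 4: DB = ⌊$92,463 × 125%/8⌋ = $14,447; SL = ⌊$73,763/5⌋ = $14,752 → take SL $14,752. Book value $77,711.
Year 5: DB = ⌊$77,711 × 125%/8⌋ = $12,142; SL = ⌊$59,011/4⌋ = $14,752 → take SL $14,752. Book value $62,959.
Year 6: DB = ⌊$62,959 × 125%/8⌋ = $9,837; SL = ⌊$44,259/3⌋ = $14,753 → take SL $14,753. Book value $48,206.
Year 7: DB = ⌊$48,206 × 125%/8⌋ = $7,532; SL = ⌊$29,506/2⌋ = $14,753 → take SL $14,753. Book value $33,453.
Accumulated through year 7 = $153,929 − $33,453 = $120,476.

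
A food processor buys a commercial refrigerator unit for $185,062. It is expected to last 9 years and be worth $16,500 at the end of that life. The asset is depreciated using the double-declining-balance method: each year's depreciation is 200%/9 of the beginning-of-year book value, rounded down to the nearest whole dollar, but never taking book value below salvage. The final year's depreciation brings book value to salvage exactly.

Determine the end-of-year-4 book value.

$67,725

Depreciable base = $185,062 − $16,500 = $168,562.
Year 1: ⌊$185,062 × 200%/9⌋ = $41,124. Book value $143,938.
Year 2: ⌊$143,938 × 200%/9⌋ = $31,986. Book value $111,952.
Year 3: ⌊$111,952 × 200%/9⌋ = $24,878. Book value $87,074.
Year 4: ⌊$87,074 × 200%/9⌋ = $19,349. Book value $67,725.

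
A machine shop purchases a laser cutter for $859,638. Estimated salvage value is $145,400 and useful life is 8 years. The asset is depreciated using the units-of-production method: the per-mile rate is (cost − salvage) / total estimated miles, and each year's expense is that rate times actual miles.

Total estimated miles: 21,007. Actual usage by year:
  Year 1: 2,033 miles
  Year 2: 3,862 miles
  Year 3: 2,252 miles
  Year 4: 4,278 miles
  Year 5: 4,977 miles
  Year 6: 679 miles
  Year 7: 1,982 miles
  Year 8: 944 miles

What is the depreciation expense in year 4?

$145,452

Depreciable base = $859,638 − $145,400 = $714,238.
Rate = $714,238 / 21,007 miles = $34 per mile.
Year 1: 2,033 × $34 = $69,122. Book value $790,516.
Year 2: 3,862 × $34 = $131,308. Book value $659,208.
Year 3: 2,252 × $34 = $76,568. Book value $582,640.
Year 4: 4,278 × $34 = $145,452. Book value $437,188.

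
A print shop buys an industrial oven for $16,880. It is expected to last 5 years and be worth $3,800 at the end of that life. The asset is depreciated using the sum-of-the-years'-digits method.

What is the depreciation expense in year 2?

$3,488

Depreciable base = $16,880 − $3,800 = $13,080.
Sum of the years' digits = 5+4+3+2+1 = 15.
Year 1: $13,080 × 5/15 = $4,360. Book value $12,520.
Year 2: $13,080 × 4/15 = $3,488. Book value $9,032.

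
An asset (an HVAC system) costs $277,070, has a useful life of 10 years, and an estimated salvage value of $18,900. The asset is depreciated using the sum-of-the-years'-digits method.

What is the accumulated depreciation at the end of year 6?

Depreciable base = $277,070 − $18,900 = $258,170.
Sum of the years' digits = 10+9+8+7+6+5+4+3+2+1 = 55.
Year 1: $258,170 × 10/55 = $46,940. Book value $230,130.
Year 2: $258,170 × 9/55 = $42,246. Book value $187,884.
Year 3: $258,170 × 8/55 = $37,552. Book value $150,332.
Year 4: $258,170 × 7/55 = $32,858. Book value $117,474.
Year 5: $258,170 × 6/55 = $28,164. Book value $89,310.
Year 6: $258,170 × 5/55 = $23,470. Book value $65,840.
Accumulated through year 6 = $277,070 − $65,840 = $211,230.

$211,230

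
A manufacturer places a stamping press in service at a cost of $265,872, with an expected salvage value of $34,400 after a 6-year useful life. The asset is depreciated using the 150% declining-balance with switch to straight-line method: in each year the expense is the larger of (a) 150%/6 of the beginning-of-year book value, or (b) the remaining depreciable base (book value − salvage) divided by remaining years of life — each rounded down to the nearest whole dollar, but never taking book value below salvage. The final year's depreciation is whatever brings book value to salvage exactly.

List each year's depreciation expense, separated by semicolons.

$66,468; $49,851; $37,388; $28,041; $24,862; $24,862

Depreciable base = $265,872 − $34,400 = $231,472.
Year 1: DB = ⌊$265,872 × 150%/6⌋ = $66,468; SL = ⌊$231,472/6⌋ = $38,578 → take DB $66,468. Book value $199,404.
Year 2: DB = ⌊$199,404 × 150%/6⌋ = $49,851; SL = ⌊$165,004/5⌋ = $33,000 → take DB $49,851. Book value $149,553.
Year 3: DB = ⌊$149,553 × 150%/6⌋ = $37,388; SL = ⌊$115,153/4⌋ = $28,788 → take DB $37,388. Book value $112,165.
Year 4: DB = ⌊$112,165 × 150%/6⌋ = $28,041; SL = ⌊$77,765/3⌋ = $25,921 → take DB $28,041. Book value $84,124.
Year 5: DB = ⌊$84,124 × 150%/6⌋ = $21,031; SL = ⌊$49,724/2⌋ = $24,862 → take SL $24,862. Book value $59,262.
Year 6 (final): $59,262 − $34,400 = $24,862. Book value $34,400.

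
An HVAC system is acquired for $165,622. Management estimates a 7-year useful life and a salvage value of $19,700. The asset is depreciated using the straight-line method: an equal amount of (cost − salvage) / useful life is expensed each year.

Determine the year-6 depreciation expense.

Depreciable base = $165,622 − $19,700 = $145,922.
Annual expense = $145,922 / 7 = $20,846.

$20,846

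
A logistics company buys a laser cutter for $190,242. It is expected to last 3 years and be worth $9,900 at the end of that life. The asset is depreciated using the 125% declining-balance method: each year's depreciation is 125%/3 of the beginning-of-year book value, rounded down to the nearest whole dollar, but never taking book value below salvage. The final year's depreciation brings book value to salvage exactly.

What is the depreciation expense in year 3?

Depreciable base = $190,242 − $9,900 = $180,342.
Year 1: ⌊$190,242 × 125%/3⌋ = $79,267. Book value $110,975.
Year 2: ⌊$110,975 × 125%/3⌋ = $46,239. Book value $64,736.
Year 3 (final): $64,736 − $9,900 = $54,836. Book value $9,900.

$54,836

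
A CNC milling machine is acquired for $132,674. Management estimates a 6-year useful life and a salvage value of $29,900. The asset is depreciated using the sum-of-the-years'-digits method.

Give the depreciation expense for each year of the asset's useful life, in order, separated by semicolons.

Depreciable base = $132,674 − $29,900 = $102,774.
Sum of the years' digits = 6+5+4+3+2+1 = 21.
Year 1: $102,774 × 6/21 = $29,364. Book value $103,310.
Year 2: $102,774 × 5/21 = $24,470. Book value $78,840.
Year 3: $102,774 × 4/21 = $19,576. Book value $59,264.
Year 4: $102,774 × 3/21 = $14,682. Book value $44,582.
Year 5: $102,774 × 2/21 = $9,788. Book value $34,794.
Year 6: $102,774 × 1/21 = $4,894. Book value $29,900.

$29,364; $24,470; $19,576; $14,682; $9,788; $4,894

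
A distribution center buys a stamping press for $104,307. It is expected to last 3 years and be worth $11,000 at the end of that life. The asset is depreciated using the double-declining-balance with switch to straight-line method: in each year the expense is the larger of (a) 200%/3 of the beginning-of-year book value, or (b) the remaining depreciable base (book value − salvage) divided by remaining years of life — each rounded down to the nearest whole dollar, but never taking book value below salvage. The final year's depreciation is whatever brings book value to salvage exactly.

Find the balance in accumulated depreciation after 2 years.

$92,717

Depreciable base = $104,307 − $11,000 = $93,307.
Year 1: DB = ⌊$104,307 × 200%/3⌋ = $69,538; SL = ⌊$93,307/3⌋ = $31,102 → take DB $69,538. Book value $34,769.
Year 2: DB = ⌊$34,769 × 200%/3⌋ = $23,179; SL = ⌊$23,769/2⌋ = $11,884 → take DB $23,179. Book value $11,590.
Accumulated through year 2 = $104,307 − $11,590 = $92,717.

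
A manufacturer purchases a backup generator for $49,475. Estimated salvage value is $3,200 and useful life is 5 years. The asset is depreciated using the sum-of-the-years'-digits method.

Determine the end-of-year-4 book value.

Depreciable base = $49,475 − $3,200 = $46,275.
Sum of the years' digits = 5+4+3+2+1 = 15.
Year 1: $46,275 × 5/15 = $15,425. Book value $34,050.
Year 2: $46,275 × 4/15 = $12,340. Book value $21,710.
Year 3: $46,275 × 3/15 = $9,255. Book value $12,455.
Year 4: $46,275 × 2/15 = $6,170. Book value $6,285.

$6,285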